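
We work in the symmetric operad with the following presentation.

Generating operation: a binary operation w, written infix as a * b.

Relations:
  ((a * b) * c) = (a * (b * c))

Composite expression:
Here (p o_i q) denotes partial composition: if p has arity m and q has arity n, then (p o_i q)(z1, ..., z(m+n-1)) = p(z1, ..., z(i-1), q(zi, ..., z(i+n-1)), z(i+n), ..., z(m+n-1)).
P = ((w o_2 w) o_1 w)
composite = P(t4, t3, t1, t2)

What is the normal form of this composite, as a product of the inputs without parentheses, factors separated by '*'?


t4 * t3 * t1 * t2

Associativity of w dissolves the nesting; only the t-input order survives.
(t4 * t3) collapses to t4 * t3
(t1 * t2) collapses to t1 * t2
((t4 * t3) * (t1 * t2)) collapses to t4 * t3 * t1 * t2


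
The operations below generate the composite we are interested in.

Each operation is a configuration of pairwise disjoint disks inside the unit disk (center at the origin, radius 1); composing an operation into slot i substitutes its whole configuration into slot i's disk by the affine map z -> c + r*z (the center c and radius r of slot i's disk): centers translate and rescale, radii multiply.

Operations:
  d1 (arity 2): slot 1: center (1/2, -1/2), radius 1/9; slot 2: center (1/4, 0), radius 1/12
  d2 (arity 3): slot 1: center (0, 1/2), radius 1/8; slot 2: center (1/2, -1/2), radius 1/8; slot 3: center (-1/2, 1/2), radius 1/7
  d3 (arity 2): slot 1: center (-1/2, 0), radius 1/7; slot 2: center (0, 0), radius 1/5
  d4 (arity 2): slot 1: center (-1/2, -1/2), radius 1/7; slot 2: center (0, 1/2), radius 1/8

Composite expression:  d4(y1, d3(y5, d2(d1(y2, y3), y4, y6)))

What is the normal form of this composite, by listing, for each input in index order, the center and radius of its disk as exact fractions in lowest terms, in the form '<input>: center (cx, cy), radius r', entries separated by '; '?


y1: center (-1/2, -1/2), radius 1/7; y2: center (1/640, 327/640), radius 1/2880; y3: center (1/1280, 41/80), radius 1/3840; y4: center (1/80, 39/80), radius 1/320; y5: center (-1/16, 1/2), radius 1/56; y6: center (-1/80, 41/80), radius 1/280

Only the slot chain above each y matters under d4; compose those maps.
tracing y1 down its 1-map path: center (-1/2, -1/2), radius 1/7
tracing y5 down its 2-map path: center (-1/16, 1/2), radius 1/56
tracing y2 down its 4-map path: center (1/640, 327/640), radius 1/2880
tracing y3 down its 4-map path: center (1/1280, 41/80), radius 1/3840
tracing y4 down its 3-map path: center (1/80, 39/80), radius 1/320
tracing y6 down its 3-map path: center (-1/80, 41/80), radius 1/280


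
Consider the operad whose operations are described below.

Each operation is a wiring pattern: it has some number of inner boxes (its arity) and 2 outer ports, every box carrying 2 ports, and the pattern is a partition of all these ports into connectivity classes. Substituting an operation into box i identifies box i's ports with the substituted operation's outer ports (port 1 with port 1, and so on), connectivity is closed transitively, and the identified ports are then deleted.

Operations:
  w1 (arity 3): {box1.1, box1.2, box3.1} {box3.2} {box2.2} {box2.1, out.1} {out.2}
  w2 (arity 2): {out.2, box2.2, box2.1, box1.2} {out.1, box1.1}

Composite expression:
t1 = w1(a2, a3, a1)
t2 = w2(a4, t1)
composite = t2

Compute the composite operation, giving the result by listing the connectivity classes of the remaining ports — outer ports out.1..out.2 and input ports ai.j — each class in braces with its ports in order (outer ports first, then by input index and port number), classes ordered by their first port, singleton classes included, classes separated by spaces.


{out.1, a4.1} {out.2, a3.1, a4.2} {a1.1, a2.1, a2.2} {a1.2} {a3.2}

Connectivity passes through glued w2-boundaries; trace each wire chain.
through w1, on inputs (a2, a3, a1): {out.1, a3.1} {out.2} {a1.1, a2.1, a2.2} {a1.2} {a3.2} (out.j = stage outer ports)
through w2, on inputs (a4, a2, a3, a1): {out.1, a4.1} {out.2, a3.1, a4.2} {a1.1, a2.1, a2.2} {a1.2} {a3.2} (out.j = stage outer ports)


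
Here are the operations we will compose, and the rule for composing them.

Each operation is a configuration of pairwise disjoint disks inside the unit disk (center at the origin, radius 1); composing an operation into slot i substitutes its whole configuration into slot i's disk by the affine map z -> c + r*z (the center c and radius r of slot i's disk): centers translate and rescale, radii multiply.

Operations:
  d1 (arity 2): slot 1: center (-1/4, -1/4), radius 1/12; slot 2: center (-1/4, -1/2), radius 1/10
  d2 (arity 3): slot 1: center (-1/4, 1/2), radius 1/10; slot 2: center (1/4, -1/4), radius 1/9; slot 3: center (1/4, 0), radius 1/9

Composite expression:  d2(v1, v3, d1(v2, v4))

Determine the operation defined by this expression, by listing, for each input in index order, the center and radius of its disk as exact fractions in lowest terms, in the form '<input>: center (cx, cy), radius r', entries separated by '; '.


v1: center (-1/4, 1/2), radius 1/10; v2: center (2/9, -1/36), radius 1/108; v3: center (1/4, -1/4), radius 1/9; v4: center (2/9, -1/18), radius 1/90

Affine substitution under d2: radii multiply and v-centers shift.
v1 passes through 1 substitution, ending at center (-1/4, 1/2), radius 1/10
v3 passes through 1 substitution, ending at center (1/4, -1/4), radius 1/9
v2 passes through 2 substitutions, ending at center (2/9, -1/36), radius 1/108
v4 passes through 2 substitutions, ending at center (2/9, -1/18), radius 1/90


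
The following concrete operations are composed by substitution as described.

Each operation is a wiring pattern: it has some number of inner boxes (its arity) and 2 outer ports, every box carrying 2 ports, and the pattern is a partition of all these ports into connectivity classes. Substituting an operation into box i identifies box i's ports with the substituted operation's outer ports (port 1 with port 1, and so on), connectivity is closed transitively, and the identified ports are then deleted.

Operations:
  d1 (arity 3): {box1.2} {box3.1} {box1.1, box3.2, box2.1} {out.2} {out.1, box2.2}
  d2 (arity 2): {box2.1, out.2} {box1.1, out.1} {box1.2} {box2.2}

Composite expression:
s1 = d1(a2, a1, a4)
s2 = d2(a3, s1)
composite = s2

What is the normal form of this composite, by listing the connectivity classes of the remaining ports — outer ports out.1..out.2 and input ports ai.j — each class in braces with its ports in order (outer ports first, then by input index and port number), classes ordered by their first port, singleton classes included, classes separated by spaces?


After gluing at d2, chains via deleted ports link the a-ports.
d1 over (a2, a1, a4) gives {out.1, a1.2} {out.2} {a1.1, a2.1, a4.2} {a2.2} {a4.1}, out.j being that stage's outer ports
d2 over (a3, a2, a1, a4) gives {out.1, a3.1} {out.2, a1.2} {a1.1, a2.1, a4.2} {a2.2} {a3.2} {a4.1}, out.j being that stage's outer ports

{out.1, a3.1} {out.2, a1.2} {a1.1, a2.1, a4.2} {a2.2} {a3.2} {a4.1}


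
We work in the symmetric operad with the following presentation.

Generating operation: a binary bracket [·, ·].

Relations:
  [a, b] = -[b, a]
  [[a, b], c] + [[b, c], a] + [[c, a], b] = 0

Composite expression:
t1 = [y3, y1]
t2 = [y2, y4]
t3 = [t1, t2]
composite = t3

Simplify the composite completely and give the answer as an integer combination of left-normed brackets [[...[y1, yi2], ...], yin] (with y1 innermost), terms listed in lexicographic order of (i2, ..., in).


-[[[y1, y3], y2], y4] + [[[y1, y3], y4], y2]

In the tensor algebra, words opening y1 carry the y1-anchored form.
Composite bracket: [[y3, y1], [y2, y4]]
The bracket unfolds into 8 signed words via [a, b] = ab - ba (2^3 = 8).
Collect the words opening with y1:
  y1y3y2y4 (sign -1) contributes -[[[y1, y3], y2], y4]
  y1y3y4y2 (sign +1) contributes +[[[y1, y3], y4], y2]


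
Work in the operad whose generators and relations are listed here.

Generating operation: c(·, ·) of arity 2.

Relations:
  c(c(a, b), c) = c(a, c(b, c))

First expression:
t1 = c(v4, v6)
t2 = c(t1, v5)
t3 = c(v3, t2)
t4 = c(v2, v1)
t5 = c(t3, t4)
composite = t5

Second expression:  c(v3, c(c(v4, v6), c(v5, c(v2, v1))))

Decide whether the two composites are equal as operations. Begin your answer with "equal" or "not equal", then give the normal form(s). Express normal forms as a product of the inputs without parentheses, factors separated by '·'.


equal; both compose to v3 · v4 · v6 · v5 · v2 · v1

The first expression reduces to v3 · v4 · v6 · v5 · v2 · v1
The second expression reduces to v3 · v4 · v6 · v5 · v2 · v1
The forms coincide; equal.


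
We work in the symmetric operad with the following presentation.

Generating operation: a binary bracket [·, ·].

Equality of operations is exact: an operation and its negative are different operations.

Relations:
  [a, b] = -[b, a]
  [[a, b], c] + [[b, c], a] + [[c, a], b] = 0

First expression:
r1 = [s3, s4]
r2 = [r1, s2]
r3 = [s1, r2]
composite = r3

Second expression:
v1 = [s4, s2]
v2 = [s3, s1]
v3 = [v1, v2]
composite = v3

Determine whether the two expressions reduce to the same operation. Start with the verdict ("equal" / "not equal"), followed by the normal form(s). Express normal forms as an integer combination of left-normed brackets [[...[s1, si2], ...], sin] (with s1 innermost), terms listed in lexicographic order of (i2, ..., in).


not equal; first: -[[[s1, s2], s3], s4] + [[[s1, s2], s4], s3] + [[[s1, s3], s4], s2] - [[[s1, s4], s3], s2]; second: -[[[s1, s3], s2], s4] + [[[s1, s3], s4], s2]


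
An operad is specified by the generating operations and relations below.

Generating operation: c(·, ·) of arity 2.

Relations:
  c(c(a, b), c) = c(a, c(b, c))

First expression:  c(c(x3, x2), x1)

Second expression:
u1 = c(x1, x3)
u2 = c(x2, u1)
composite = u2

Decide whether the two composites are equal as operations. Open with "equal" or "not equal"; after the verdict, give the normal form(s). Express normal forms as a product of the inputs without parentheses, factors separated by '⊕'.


not equal; first: x3 ⊕ x2 ⊕ x1; second: x2 ⊕ x1 ⊕ x3

Reducing the first expression gives x3 ⊕ x2 ⊕ x1
Reducing the second expression gives x2 ⊕ x1 ⊕ x3
The forms do not match — not equal.


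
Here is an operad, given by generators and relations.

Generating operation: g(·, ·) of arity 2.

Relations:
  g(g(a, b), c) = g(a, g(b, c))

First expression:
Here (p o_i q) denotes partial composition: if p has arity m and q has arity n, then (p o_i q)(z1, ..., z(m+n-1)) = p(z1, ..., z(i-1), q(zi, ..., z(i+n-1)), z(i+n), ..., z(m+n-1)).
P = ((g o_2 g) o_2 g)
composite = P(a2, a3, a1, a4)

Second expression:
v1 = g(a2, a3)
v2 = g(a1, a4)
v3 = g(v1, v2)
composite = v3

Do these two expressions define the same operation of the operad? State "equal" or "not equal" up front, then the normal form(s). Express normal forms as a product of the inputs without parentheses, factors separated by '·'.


equal — both sides give a2 · a3 · a1 · a4

Reducing the first expression gives a2 · a3 · a1 · a4
Reducing the second expression gives a2 · a3 · a1 · a4
The forms coincide; equal.


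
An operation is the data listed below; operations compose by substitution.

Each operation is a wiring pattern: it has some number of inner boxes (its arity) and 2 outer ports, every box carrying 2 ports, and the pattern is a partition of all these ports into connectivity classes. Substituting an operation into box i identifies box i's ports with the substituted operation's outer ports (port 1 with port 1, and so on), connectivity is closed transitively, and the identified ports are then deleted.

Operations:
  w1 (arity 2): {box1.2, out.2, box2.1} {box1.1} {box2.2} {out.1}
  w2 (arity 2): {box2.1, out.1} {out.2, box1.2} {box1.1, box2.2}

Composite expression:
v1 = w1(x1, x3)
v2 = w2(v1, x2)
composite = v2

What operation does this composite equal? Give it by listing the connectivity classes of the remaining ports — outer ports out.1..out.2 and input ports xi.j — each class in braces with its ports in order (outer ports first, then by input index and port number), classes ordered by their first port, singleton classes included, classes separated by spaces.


{out.1, x2.1} {out.2, x1.2, x3.1} {x1.1} {x2.2} {x3.2}

Two ports join when wires chain via w2-identified ports.
the subtree at w1 composes to {out.1} {out.2, x1.2, x3.1} {x1.1} {x3.2} on (x1, x3); out.j = own outer ports
the subtree at w2 composes to {out.1, x2.1} {out.2, x1.2, x3.1} {x1.1} {x2.2} {x3.2} on (x1, x3, x2); out.j = own outer ports


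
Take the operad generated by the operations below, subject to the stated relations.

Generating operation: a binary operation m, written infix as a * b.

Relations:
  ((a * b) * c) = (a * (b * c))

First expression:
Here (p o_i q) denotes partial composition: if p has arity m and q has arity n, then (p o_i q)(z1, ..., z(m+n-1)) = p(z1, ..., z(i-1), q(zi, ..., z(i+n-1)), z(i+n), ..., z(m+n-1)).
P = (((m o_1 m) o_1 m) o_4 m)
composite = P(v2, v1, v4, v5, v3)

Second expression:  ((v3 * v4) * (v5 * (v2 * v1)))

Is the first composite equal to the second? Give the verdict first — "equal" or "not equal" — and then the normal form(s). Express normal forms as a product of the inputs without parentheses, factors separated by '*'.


not equal; the first gives v2 * v1 * v4 * v5 * v3 and the second v3 * v4 * v5 * v2 * v1

The first expression, normalized: v2 * v1 * v4 * v5 * v3
The second expression, normalized: v3 * v4 * v5 * v2 * v1
No match — not equal.


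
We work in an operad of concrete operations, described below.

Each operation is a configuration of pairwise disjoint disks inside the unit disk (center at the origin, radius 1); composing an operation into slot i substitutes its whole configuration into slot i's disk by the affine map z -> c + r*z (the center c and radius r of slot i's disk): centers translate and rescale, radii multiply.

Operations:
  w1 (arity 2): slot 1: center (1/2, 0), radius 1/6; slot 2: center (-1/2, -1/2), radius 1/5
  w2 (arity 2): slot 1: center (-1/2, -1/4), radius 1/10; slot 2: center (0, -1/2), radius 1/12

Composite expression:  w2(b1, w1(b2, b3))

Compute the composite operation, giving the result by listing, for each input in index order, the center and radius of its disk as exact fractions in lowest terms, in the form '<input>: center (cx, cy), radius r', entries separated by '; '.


b1: center (-1/2, -1/4), radius 1/10; b2: center (1/24, -1/2), radius 1/72; b3: center (-1/24, -13/24), radius 1/60

Follow each b-input down from w2: c' goes to c + r*c', radius to r*r'.
for b1, the 1-step affine chain lands on center (-1/2, -1/4), radius 1/10
for b2, the 2-step affine chain lands on center (1/24, -1/2), radius 1/72
for b3, the 2-step affine chain lands on center (-1/24, -13/24), radius 1/60


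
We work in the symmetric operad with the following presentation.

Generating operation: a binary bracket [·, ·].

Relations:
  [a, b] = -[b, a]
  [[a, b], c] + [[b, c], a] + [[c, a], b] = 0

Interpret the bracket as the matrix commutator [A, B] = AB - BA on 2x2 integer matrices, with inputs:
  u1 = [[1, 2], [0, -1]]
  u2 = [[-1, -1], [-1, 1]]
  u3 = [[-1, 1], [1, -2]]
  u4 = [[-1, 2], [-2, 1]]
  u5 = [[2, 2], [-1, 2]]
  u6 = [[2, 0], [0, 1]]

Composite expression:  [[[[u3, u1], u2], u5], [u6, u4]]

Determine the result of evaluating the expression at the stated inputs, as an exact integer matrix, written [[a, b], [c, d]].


[[8, 48], [-48, -8]]


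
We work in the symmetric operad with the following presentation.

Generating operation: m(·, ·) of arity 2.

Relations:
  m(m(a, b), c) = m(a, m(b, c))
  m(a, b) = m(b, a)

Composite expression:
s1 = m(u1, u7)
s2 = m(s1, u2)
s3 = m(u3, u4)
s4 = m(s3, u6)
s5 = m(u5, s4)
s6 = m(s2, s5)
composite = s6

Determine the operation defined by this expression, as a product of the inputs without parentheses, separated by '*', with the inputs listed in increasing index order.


u1 * u2 * u3 * u4 * u5 * u6 * u7

Any arrangement under m is one operation, so sort the u-inputs.
m(u1, u7) flattens to u1 * u7
m(m(u1, u7), u2) flattens to u1 * u7 * u2
m(u3, u4) flattens to u3 * u4
m(m(u3, u4), u6) flattens to u3 * u4 * u6
m(u5, m(m(u3, u4), u6)) flattens to u5 * u3 * u4 * u6
m(m(m(u1, u7), u2), m(u5, m(m(u3, u4), u6))) flattens to u1 * u7 * u2 * u5 * u3 * u4 * u6
sorting the factors by input index: u1 * u2 * u3 * u4 * u5 * u6 * u7


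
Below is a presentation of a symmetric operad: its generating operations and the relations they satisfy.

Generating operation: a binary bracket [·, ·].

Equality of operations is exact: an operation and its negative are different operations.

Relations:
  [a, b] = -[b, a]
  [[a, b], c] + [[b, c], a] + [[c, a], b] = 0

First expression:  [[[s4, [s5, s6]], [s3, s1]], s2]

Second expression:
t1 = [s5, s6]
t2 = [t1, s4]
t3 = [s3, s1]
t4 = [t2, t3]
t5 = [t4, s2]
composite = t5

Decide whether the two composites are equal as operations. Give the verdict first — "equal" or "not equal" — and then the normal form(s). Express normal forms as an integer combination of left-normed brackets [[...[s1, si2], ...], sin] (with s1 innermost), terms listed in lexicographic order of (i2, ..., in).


not equal: they reduce to [[[[[s1, s3], s4], s5], s6], s2] - [[[[[s1, s3], s4], s6], s5], s2] - [[[[[s1, s3], s5], s6], s4], s2] + [[[[[s1, s3], s6], s5], s4], s2] and -[[[[[s1, s3], s4], s5], s6], s2] + [[[[[s1, s3], s4], s6], s5], s2] + [[[[[s1, s3], s5], s6], s4], s2] - [[[[[s1, s3], s6], s5], s4], s2]

The first composite normalizes to [[[[[s1, s3], s4], s5], s6], s2] - [[[[[s1, s3], s4], s6], s5], s2] - [[[[[s1, s3], s5], s6], s4], s2] + [[[[[s1, s3], s6], s5], s4], s2]
The second composite normalizes to -[[[[[s1, s3], s4], s5], s6], s2] + [[[[[s1, s3], s4], s6], s5], s2] + [[[[[s1, s3], s5], s6], s4], s2] - [[[[[s1, s3], s6], s5], s4], s2]
The normal forms differ: not equal.


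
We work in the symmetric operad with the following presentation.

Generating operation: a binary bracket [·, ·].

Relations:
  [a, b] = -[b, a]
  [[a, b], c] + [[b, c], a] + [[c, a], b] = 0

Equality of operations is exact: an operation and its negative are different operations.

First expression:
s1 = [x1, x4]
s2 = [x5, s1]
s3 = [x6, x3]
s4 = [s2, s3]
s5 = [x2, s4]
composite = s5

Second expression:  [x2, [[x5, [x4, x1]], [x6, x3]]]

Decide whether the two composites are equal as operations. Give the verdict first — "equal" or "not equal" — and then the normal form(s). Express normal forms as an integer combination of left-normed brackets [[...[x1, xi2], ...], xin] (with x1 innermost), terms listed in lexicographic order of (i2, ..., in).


Normal form of the first expression: -[[[[[x1, x4], x5], x3], x6], x2] + [[[[[x1, x4], x5], x6], x3], x2]
Normal form of the second expression: [[[[[x1, x4], x5], x3], x6], x2] - [[[[[x1, x4], x5], x6], x3], x2]
Distinct normal forms: not equal.

not equal: they reduce to -[[[[[x1, x4], x5], x3], x6], x2] + [[[[[x1, x4], x5], x6], x3], x2] and [[[[[x1, x4], x5], x3], x6], x2] - [[[[[x1, x4], x5], x6], x3], x2]


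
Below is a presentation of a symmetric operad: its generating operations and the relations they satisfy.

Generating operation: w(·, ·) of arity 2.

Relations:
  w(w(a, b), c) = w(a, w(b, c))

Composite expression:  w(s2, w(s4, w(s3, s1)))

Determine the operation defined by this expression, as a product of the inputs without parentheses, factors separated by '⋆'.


s2 ⋆ s4 ⋆ s3 ⋆ s1

The w-tree's shape is irrelevant; the s-reading-order decides.
w(s3, s1) collapses to s3 ⋆ s1
w(s4, w(s3, s1)) collapses to s4 ⋆ s3 ⋆ s1
w(s2, w(s4, w(s3, s1))) collapses to s2 ⋆ s4 ⋆ s3 ⋆ s1


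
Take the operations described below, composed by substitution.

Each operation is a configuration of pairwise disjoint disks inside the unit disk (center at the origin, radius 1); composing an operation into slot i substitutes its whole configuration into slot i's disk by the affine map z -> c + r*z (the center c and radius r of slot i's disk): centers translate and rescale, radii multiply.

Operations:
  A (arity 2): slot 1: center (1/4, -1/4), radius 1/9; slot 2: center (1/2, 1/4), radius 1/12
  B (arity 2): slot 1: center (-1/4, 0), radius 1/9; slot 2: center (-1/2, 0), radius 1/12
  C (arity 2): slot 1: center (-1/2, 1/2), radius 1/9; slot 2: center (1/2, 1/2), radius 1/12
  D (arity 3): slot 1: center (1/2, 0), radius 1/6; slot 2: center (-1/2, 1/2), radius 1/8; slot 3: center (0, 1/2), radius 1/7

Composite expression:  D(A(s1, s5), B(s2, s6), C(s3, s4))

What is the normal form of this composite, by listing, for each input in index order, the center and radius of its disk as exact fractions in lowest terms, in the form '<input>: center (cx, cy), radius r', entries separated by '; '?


s1: center (13/24, -1/24), radius 1/54; s2: center (-17/32, 1/2), radius 1/72; s3: center (-1/14, 4/7), radius 1/63; s4: center (1/14, 4/7), radius 1/84; s5: center (7/12, 1/24), radius 1/72; s6: center (-9/16, 1/2), radius 1/96

Each s-disk chains the slot maps above it in D; radii multiply.
s1 passes through 2 substitutions, ending at center (13/24, -1/24), radius 1/54
s5 passes through 2 substitutions, ending at center (7/12, 1/24), radius 1/72
s2 passes through 2 substitutions, ending at center (-17/32, 1/2), radius 1/72
s6 passes through 2 substitutions, ending at center (-9/16, 1/2), radius 1/96
s3 passes through 2 substitutions, ending at center (-1/14, 4/7), radius 1/63
s4 passes through 2 substitutions, ending at center (1/14, 4/7), radius 1/84


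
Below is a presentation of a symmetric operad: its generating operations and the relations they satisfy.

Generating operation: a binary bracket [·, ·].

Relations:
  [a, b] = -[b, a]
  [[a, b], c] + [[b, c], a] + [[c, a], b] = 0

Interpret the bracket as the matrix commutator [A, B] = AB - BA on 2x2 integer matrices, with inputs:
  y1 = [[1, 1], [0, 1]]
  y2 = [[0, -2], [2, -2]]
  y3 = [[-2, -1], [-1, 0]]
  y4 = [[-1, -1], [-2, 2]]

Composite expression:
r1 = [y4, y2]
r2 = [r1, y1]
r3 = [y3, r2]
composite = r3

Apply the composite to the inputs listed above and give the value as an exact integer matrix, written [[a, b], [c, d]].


[[-12, 20], [4, 12]]


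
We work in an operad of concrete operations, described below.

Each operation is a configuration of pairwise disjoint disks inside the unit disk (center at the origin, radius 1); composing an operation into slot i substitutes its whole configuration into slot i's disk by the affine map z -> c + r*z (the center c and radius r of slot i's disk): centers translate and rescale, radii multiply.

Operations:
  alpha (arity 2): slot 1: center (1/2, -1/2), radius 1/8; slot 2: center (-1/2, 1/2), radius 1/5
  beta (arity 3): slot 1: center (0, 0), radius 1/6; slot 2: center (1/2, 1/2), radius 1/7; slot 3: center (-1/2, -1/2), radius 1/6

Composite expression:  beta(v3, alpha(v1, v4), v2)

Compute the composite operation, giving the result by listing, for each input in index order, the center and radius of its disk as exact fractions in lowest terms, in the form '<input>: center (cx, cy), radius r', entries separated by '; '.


v1: center (4/7, 3/7), radius 1/56; v2: center (-1/2, -1/2), radius 1/6; v3: center (0, 0), radius 1/6; v4: center (3/7, 4/7), radius 1/35

Each v-disk chains the slot maps above it in beta; radii multiply.
tracing v3 down its 1-map path: center (0, 0), radius 1/6
tracing v1 down its 2-map path: center (4/7, 3/7), radius 1/56
tracing v4 down its 2-map path: center (3/7, 4/7), radius 1/35
tracing v2 down its 1-map path: center (-1/2, -1/2), radius 1/6


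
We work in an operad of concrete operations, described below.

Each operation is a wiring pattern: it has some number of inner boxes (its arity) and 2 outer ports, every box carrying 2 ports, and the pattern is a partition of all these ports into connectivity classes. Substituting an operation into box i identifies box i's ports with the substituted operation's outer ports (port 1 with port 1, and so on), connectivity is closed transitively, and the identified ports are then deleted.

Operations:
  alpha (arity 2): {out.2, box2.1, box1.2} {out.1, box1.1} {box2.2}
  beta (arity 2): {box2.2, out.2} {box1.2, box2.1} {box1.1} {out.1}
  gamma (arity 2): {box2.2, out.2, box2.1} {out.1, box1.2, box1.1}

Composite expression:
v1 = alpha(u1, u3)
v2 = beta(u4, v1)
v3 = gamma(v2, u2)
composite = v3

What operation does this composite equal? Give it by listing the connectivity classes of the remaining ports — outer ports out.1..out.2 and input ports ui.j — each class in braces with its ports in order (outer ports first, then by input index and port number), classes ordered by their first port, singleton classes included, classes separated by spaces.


{out.1, u1.2, u3.1} {out.2, u2.1, u2.2} {u1.1, u4.2} {u3.2} {u4.1}

Reachability decides: close wires over gamma-identified ports.
alpha over (u1, u3) gives {out.1, u1.1} {out.2, u1.2, u3.1} {u3.2}, out.j being that stage's outer ports
beta over (u4, u1, u3) gives {out.1} {out.2, u1.2, u3.1} {u1.1, u4.2} {u3.2} {u4.1}, out.j being that stage's outer ports
gamma over (u4, u1, u3, u2) gives {out.1, u1.2, u3.1} {out.2, u2.1, u2.2} {u1.1, u4.2} {u3.2} {u4.1}, out.j being that stage's outer ports


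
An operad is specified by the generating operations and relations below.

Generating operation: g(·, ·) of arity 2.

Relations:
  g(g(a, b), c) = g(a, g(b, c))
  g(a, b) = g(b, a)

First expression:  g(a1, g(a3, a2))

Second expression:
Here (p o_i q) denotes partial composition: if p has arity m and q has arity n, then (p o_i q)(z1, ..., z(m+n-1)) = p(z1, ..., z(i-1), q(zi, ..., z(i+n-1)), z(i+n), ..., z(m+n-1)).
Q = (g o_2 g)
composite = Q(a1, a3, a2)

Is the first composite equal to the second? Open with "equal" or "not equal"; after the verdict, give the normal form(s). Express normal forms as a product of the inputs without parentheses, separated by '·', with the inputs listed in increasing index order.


The first composite normalizes to a1 · a2 · a3
The second composite normalizes to a1 · a2 · a3
Identical normal forms: equal.

equal; both compose to a1 · a2 · a3


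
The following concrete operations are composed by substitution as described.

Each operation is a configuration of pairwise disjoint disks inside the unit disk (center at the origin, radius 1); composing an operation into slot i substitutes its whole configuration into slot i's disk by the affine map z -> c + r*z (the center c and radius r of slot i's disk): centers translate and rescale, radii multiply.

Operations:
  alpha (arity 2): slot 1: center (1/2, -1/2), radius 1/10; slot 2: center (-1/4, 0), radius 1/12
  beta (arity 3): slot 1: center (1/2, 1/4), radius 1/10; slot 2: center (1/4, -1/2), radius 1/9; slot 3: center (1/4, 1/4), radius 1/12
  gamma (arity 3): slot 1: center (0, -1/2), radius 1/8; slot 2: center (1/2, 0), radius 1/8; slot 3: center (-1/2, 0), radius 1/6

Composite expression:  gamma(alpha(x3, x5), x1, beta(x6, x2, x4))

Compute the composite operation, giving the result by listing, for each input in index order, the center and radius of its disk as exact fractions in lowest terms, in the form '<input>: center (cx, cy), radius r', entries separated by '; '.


x1: center (1/2, 0), radius 1/8; x2: center (-11/24, -1/12), radius 1/54; x3: center (1/16, -9/16), radius 1/80; x4: center (-11/24, 1/24), radius 1/72; x5: center (-1/32, -1/2), radius 1/96; x6: center (-5/12, 1/24), radius 1/60

Nesting under gamma composes maps z -> c + r*z down each x-path.
x3: after 2 affine steps, its disk has center (1/16, -9/16), radius 1/80
x5: after 2 affine steps, its disk has center (-1/32, -1/2), radius 1/96
x1: after 1 affine step, its disk has center (1/2, 0), radius 1/8
x6: after 2 affine steps, its disk has center (-5/12, 1/24), radius 1/60
x2: after 2 affine steps, its disk has center (-11/24, -1/12), radius 1/54
x4: after 2 affine steps, its disk has center (-11/24, 1/24), radius 1/72


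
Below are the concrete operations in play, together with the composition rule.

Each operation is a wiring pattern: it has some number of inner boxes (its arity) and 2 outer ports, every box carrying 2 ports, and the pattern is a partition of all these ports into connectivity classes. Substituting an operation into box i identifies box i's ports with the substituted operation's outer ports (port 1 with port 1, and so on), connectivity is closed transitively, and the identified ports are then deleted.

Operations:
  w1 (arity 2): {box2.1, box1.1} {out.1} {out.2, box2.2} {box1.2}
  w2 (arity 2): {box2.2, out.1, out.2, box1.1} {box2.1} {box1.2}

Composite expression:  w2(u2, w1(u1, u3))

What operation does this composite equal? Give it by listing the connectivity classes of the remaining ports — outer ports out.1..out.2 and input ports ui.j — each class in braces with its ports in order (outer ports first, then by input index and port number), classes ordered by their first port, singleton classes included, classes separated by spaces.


{out.1, out.2, u2.1, u3.2} {u1.1, u3.1} {u1.2} {u2.2}


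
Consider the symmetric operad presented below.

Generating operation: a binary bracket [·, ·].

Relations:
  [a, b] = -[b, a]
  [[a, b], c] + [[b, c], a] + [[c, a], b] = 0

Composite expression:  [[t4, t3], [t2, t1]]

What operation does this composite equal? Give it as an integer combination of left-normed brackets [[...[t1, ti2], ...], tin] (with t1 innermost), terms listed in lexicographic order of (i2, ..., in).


-[[[t1, t2], t3], t4] + [[[t1, t2], t4], t3]

A multilinear Lie element is pinned by t1-initial words (t1 innermost).
Composite bracket: [[t4, t3], [t2, t1]]
Under [a, b] = ab - ba we get 8 signed associative words (2^3 = 8).
Coefficients come from the t1-initial words:
  the word t1t2t3t4 carries sign -1 and contributes -[[[t1, t2], t3], t4]
  the word t1t2t4t3 carries sign +1 and contributes +[[[t1, t2], t4], t3]


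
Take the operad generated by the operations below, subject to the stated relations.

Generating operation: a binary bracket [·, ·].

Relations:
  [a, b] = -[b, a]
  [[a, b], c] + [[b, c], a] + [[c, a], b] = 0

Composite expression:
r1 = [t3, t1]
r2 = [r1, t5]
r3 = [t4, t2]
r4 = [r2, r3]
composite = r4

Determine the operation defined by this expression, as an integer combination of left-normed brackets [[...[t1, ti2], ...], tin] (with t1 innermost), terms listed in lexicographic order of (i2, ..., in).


[[[[t1, t3], t5], t2], t4] - [[[[t1, t3], t5], t4], t2]

In the tensor algebra, words opening t1 carry the t1-anchored form.
Composite bracket: [[[t3, t1], t5], [t4, t2]]
Applying ab - ba throughout gives 16 signed words (2^4 = 16).
Collect the words opening with t1:
  sign of t1t3t5t2t4 is +1, so it contributes +[[[[t1, t3], t5], t2], t4]
  sign of t1t3t5t4t2 is -1, so it contributes -[[[[t1, t3], t5], t4], t2]


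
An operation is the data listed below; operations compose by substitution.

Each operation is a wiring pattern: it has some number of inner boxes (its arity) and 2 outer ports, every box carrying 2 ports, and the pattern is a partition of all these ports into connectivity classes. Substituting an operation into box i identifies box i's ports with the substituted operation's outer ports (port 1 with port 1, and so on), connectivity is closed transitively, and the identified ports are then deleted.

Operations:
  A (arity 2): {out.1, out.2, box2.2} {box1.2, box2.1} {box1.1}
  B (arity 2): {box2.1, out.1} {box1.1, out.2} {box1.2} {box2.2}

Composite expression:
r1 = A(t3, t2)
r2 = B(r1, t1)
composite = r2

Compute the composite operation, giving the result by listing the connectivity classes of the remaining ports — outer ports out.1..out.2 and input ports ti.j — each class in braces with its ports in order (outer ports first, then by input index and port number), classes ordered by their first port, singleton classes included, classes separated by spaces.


Substituting into B glues patterns; closure does the rest.
A over (t3, t2) gives {out.1, out.2, t2.2} {t2.1, t3.2} {t3.1}, out.j being that stage's outer ports
B over (t3, t2, t1) gives {out.1, t1.1} {out.2, t2.2} {t1.2} {t2.1, t3.2} {t3.1}, out.j being that stage's outer ports

{out.1, t1.1} {out.2, t2.2} {t1.2} {t2.1, t3.2} {t3.1}


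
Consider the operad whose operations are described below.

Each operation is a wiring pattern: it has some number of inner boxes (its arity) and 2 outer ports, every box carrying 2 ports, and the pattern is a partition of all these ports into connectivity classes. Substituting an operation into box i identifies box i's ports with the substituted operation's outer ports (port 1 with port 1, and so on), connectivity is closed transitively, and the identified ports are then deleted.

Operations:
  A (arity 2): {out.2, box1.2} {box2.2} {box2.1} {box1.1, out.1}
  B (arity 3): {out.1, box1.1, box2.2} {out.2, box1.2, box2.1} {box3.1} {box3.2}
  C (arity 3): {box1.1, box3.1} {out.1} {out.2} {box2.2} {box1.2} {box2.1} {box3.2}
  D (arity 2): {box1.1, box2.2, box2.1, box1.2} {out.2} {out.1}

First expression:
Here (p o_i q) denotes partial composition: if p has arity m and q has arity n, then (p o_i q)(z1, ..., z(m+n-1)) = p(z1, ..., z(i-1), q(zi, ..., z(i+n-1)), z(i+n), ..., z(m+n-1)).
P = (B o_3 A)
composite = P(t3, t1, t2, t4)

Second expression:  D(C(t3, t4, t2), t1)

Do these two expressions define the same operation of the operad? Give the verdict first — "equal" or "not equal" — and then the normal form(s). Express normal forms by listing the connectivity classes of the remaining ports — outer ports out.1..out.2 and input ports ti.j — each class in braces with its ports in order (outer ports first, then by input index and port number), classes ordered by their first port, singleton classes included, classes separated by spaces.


not equal; first: {out.1, t1.2, t3.1} {out.2, t1.1, t3.2} {t2.1} {t2.2} {t4.1} {t4.2}; second: {out.1} {out.2} {t1.1, t1.2} {t2.1, t3.1} {t2.2} {t3.2} {t4.1} {t4.2}

The first expression, normalized: {out.1, t1.2, t3.1} {out.2, t1.1, t3.2} {t2.1} {t2.2} {t4.1} {t4.2}
The second expression, normalized: {out.1} {out.2} {t1.1, t1.2} {t2.1, t3.1} {t2.2} {t3.2} {t4.1} {t4.2}
Distinct normal forms: not equal.


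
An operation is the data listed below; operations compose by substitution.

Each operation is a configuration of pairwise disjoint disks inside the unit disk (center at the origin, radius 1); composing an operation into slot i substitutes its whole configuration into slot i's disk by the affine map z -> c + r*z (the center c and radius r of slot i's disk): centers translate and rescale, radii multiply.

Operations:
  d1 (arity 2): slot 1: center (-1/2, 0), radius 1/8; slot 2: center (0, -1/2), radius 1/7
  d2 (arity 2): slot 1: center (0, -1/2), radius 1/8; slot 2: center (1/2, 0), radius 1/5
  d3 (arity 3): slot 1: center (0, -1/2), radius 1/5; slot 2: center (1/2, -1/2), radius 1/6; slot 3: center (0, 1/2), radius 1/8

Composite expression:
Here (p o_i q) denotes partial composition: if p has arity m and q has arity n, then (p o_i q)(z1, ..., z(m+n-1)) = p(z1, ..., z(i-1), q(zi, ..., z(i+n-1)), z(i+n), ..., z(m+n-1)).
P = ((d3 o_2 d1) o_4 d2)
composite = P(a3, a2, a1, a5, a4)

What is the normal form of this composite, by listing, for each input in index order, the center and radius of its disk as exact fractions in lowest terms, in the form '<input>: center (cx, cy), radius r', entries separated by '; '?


a1: center (1/2, -7/12), radius 1/42; a2: center (5/12, -1/2), radius 1/48; a3: center (0, -1/2), radius 1/5; a4: center (1/16, 1/2), radius 1/40; a5: center (0, 7/16), radius 1/64

Affine substitution under d3: radii multiply and a-centers shift.
for a3, the 1-step affine chain lands on center (0, -1/2), radius 1/5
for a2, the 2-step affine chain lands on center (5/12, -1/2), radius 1/48
for a1, the 2-step affine chain lands on center (1/2, -7/12), radius 1/42
for a5, the 2-step affine chain lands on center (0, 7/16), radius 1/64
for a4, the 2-step affine chain lands on center (1/16, 1/2), radius 1/40


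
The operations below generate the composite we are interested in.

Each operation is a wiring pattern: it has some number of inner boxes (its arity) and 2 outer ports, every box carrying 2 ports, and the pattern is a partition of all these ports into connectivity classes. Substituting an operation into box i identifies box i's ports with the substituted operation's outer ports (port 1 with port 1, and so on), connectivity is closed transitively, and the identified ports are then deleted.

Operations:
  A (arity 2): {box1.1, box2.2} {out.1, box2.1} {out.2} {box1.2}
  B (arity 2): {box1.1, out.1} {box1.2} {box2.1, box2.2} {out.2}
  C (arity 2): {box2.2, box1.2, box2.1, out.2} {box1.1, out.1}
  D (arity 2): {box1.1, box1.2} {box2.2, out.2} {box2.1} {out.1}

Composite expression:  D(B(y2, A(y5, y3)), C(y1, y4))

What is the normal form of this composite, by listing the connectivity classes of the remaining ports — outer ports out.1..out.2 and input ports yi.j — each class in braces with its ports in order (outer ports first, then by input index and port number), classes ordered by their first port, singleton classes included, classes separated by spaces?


Two ports join when wires chain via D-identified ports.
composing A on (y5, y3), with out.j its own outer ports: {out.1, y3.1} {out.2} {y3.2, y5.1} {y5.2}
composing B on (y2, y5, y3), with out.j its own outer ports: {out.1, y2.1} {out.2} {y2.2} {y3.1} {y3.2, y5.1} {y5.2}
composing C on (y1, y4), with out.j its own outer ports: {out.1, y1.1} {out.2, y1.2, y4.1, y4.2}
composing D on (y2, y5, y3, y1, y4), with out.j its own outer ports: {out.1} {out.2, y1.2, y4.1, y4.2} {y1.1} {y2.1} {y2.2} {y3.1} {y3.2, y5.1} {y5.2}

{out.1} {out.2, y1.2, y4.1, y4.2} {y1.1} {y2.1} {y2.2} {y3.1} {y3.2, y5.1} {y5.2}


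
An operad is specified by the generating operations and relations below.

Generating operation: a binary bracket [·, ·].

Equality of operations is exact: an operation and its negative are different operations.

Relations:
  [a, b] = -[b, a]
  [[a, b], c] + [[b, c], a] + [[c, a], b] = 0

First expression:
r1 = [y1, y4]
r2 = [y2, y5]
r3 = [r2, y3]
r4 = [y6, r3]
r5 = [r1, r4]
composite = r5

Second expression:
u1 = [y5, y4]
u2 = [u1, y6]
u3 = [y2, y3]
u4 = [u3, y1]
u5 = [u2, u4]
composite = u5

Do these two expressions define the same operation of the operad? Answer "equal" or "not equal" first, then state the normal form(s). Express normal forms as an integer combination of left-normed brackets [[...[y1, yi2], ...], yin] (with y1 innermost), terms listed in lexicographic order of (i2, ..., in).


not equal; first: -[[[[[y1, y4], y2], y5], y3], y6] + [[[[[y1, y4], y3], y2], y5], y6] - [[[[[y1, y4], y3], y5], y2], y6] + [[[[[y1, y4], y5], y2], y3], y6] + [[[[[y1, y4], y6], y2], y5], y3] - [[[[[y1, y4], y6], y3], y2], y5] + [[[[[y1, y4], y6], y3], y5], y2] - [[[[[y1, y4], y6], y5], y2], y3]; second: -[[[[[y1, y2], y3], y4], y5], y6] + [[[[[y1, y2], y3], y5], y4], y6] + [[[[[y1, y2], y3], y6], y4], y5] - [[[[[y1, y2], y3], y6], y5], y4] + [[[[[y1, y3], y2], y4], y5], y6] - [[[[[y1, y3], y2], y5], y4], y6] - [[[[[y1, y3], y2], y6], y4], y5] + [[[[[y1, y3], y2], y6], y5], y4]


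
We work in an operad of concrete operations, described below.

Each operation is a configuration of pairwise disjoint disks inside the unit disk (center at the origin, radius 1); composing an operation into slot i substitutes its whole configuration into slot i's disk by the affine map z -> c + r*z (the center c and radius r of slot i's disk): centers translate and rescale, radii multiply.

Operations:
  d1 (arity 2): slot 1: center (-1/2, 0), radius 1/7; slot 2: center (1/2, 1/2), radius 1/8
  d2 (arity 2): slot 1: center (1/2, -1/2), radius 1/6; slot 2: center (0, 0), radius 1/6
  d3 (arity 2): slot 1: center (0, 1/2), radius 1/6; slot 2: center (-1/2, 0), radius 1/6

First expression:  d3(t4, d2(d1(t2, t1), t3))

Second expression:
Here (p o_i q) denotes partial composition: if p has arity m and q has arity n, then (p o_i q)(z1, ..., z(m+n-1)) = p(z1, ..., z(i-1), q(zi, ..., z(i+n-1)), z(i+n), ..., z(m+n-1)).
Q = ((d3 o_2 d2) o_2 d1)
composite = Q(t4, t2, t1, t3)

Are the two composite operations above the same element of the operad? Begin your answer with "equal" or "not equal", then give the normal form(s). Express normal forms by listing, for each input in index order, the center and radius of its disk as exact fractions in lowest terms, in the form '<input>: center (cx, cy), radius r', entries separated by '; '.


equal; the common form is t1: center (-29/72, -5/72), radius 1/288; t2: center (-31/72, -1/12), radius 1/252; t3: center (-1/2, 0), radius 1/36; t4: center (0, 1/2), radius 1/6

The first expression, normalized: t1: center (-29/72, -5/72), radius 1/288; t2: center (-31/72, -1/12), radius 1/252; t3: center (-1/2, 0), radius 1/36; t4: center (0, 1/2), radius 1/6
The second expression, normalized: t1: center (-29/72, -5/72), radius 1/288; t2: center (-31/72, -1/12), radius 1/252; t3: center (-1/2, 0), radius 1/36; t4: center (0, 1/2), radius 1/6
Same normal form: equal.
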